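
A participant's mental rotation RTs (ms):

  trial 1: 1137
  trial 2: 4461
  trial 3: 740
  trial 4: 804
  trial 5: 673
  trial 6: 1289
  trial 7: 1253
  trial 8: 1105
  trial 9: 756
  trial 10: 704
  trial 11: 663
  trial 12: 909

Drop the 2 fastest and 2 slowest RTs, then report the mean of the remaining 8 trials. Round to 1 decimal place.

926.0 ms

Sorted: 663, 673, 704, 740, 756, 804, 909, 1105, 1137, 1253, 1289, 4461
Drop lowest 2 (663, 673) and highest 2 (1289, 4461)
Remaining (n=8): Σ = 7408, mean = 7408/8 = 926.000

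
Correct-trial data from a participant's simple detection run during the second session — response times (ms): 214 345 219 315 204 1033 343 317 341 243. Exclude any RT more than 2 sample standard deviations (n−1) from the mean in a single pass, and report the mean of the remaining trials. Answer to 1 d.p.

282.3 ms

n = 10, ΣRT = 3574, M = 357.400
Σ(x−M)² = 536832.40; s = √(536832.40/9) = 244.229
Cutoffs: 357.400 ± 2·244.229 → [-131.1, 845.9]
Outside: 1033 → excluded.
Retained (n=9): Σ = 2541, mean = 2541/9 = 282.333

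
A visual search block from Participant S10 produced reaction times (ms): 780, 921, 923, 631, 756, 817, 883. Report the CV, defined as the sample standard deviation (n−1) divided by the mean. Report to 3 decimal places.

0.129

n = 7, Σ = 5711, M = 815.8571
Σ(x−M)² = 66084.857; s = √(66084.857/6) = 104.9483
CV = 104.9483 / 815.8571 = 0.12864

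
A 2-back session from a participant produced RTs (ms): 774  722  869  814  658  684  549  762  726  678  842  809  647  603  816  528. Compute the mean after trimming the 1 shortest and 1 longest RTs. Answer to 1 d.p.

720.3 ms

Sorted: 528, 549, 603, 647, 658, 678, 684, 722, 726, 762, 774, 809, 814, 816, 842, 869
Drop lowest 1 (528) and highest 1 (869)
Remaining (n=14): Σ = 10084, mean = 10084/14 = 720.286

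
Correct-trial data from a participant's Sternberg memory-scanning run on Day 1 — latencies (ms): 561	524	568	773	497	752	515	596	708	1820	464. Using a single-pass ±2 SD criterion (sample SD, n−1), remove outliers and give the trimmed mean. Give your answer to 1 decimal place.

595.8 ms

n = 11, ΣRT = 7778, M = 707.091
Σ(x−M)² = 1471610.91; s = √(1471610.91/10) = 383.616
Cutoffs: 707.091 ± 2·383.616 → [-60.1, 1474.3]
Outside: 1820 → excluded.
Retained (n=10): Σ = 5958, mean = 5958/10 = 595.800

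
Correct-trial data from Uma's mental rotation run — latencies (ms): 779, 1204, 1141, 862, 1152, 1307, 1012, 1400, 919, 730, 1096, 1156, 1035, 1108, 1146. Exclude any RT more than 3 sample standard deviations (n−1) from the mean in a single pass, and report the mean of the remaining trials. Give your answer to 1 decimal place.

1069.8 ms

n = 15, ΣRT = 16047, M = 1069.800
Σ(x−M)² = 481016.40; s = √(481016.40/14) = 185.360
Cutoffs: 1069.800 ± 3·185.360 → [513.7, 1625.9]
No RTs fall outside the cutoffs; all 15 retained. Mean = 16047/15 = 1069.800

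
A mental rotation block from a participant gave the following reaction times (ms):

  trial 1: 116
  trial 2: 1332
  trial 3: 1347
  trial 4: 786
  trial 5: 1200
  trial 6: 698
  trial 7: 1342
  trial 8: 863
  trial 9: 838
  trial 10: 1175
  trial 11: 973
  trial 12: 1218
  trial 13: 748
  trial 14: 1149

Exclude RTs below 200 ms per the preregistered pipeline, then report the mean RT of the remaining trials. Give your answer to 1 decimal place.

1051.5 ms

Excluded: 116
Retained (n=13): Σ = 13669
Mean = 13669/13 = 1051.4615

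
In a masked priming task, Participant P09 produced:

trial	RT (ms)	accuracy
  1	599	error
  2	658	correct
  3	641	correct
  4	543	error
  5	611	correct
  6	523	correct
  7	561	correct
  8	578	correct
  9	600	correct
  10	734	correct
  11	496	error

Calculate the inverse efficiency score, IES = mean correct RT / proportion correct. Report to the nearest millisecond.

Correct trials (n=8): 658, 641, 611, 523, 561, 578, 600, 734
Mean correct RT = 4906/8 = 613.2500 ms
Proportion correct = 8/11
IES = 613.2500 / (8/11) = 843.219 ms

843 ms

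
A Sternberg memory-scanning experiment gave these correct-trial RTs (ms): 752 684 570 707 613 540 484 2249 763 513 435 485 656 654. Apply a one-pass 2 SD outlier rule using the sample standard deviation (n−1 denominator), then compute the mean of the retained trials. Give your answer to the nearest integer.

n = 14, ΣRT = 10105, M = 721.786
Σ(x−M)² = 2651930.36; s = √(2651930.36/13) = 451.658
Cutoffs: 721.786 ± 2·451.658 → [-181.5, 1625.1]
Outside: 2249 → excluded.
Retained (n=13): Σ = 7856, mean = 7856/13 = 604.308

604 ms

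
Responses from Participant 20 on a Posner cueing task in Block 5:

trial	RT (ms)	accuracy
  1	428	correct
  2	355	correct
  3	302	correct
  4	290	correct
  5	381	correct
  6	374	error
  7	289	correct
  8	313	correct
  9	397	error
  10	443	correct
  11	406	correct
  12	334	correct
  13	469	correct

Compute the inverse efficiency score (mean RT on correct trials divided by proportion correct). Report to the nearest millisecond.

431 ms

Correct trials (n=11): 428, 355, 302, 290, 381, 289, 313, 443, 406, 334, 469
Mean correct RT = 4010/11 = 364.5455 ms
Proportion correct = 11/13
IES = 364.5455 / (11/13) = 430.826 ms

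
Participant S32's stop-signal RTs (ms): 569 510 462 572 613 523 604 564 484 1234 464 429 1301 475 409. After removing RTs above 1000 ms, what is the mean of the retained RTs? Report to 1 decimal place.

Excluded: 1234, 1301
Retained (n=13): Σ = 6678
Mean = 6678/13 = 513.6923

513.7 ms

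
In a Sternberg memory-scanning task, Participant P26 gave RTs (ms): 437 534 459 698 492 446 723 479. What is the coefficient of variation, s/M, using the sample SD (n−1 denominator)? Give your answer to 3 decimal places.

n = 8, Σ = 4268, M = 533.5000
Σ(x−M)² = 90182.000; s = √(90182.000/7) = 113.5039
CV = 113.5039 / 533.5000 = 0.21275

0.213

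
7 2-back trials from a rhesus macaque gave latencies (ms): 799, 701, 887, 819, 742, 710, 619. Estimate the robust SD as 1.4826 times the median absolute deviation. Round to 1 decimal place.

Sorted: 619, 701, 710, 742, 799, 819, 887 → median = 742
|x − 742| sorted: 0, 32, 41, 57, 77, 123, 145 → MAD = 57
Robust SD ≈ 1.4826 × 57 = 84.508

84.5 ms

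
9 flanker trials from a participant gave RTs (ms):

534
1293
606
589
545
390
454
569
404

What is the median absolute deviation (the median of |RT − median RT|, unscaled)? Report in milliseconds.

Sorted: 390, 404, 454, 534, 545, 569, 589, 606, 1293 → median = 545
|x − 545|: 11, 748, 61, 44, 0, 155, 91, 24, 141
Sorted deviations: 0, 11, 24, 44, 61, 91, 141, 155, 748 → MAD = 61

61 ms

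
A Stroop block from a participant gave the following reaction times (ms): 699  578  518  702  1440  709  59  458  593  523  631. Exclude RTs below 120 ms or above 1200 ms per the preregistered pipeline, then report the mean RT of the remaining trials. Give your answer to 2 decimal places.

601.22 ms

Excluded: 59, 1440
Retained (n=9): Σ = 5411
Mean = 5411/9 = 601.2222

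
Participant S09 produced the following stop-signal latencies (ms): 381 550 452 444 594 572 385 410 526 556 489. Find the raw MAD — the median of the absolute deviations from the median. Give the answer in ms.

Sorted: 381, 385, 410, 444, 452, 489, 526, 550, 556, 572, 594 → median = 489
|x − 489|: 108, 61, 37, 45, 105, 83, 104, 79, 37, 67, 0
Sorted deviations: 0, 37, 37, 45, 61, 67, 79, 83, 104, 105, 108 → MAD = 67

67 ms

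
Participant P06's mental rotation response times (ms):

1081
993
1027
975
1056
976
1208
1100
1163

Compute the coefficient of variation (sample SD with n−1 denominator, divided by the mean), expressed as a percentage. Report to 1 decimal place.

7.7%

n = 9, Σ = 9579, M = 1064.3333
Σ(x−M)² = 54260.000; s = √(54260.000/8) = 82.3559
CV = 82.3559 / 1064.3333 = 0.07738 = 7.738%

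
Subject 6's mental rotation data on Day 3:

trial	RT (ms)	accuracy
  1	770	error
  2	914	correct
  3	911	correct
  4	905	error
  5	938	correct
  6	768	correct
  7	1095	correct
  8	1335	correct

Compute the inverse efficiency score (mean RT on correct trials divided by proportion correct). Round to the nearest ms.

Correct trials (n=6): 914, 911, 938, 768, 1095, 1335
Mean correct RT = 5961/6 = 993.5000 ms
Proportion correct = 6/8
IES = 993.5000 / (6/8) = 1324.667 ms

1325 ms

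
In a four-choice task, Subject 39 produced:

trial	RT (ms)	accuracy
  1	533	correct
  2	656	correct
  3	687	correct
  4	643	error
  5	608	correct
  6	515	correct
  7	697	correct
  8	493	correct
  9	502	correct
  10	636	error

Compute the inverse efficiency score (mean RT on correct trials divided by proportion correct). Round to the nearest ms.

733 ms

Correct trials (n=8): 533, 656, 687, 608, 515, 697, 493, 502
Mean correct RT = 4691/8 = 586.3750 ms
Proportion correct = 8/10
IES = 586.3750 / (8/10) = 732.969 ms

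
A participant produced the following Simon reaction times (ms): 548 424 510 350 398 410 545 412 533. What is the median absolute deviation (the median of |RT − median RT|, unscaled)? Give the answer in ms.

Sorted: 350, 398, 410, 412, 424, 510, 533, 545, 548 → median = 424
|x − 424|: 124, 0, 86, 74, 26, 14, 121, 12, 109
Sorted deviations: 0, 12, 14, 26, 74, 86, 109, 121, 124 → MAD = 74

74 ms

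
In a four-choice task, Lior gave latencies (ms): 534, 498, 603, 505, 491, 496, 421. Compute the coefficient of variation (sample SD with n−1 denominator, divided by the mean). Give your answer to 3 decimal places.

n = 7, Σ = 3548, M = 506.8571
Σ(x−M)² = 17802.857; s = √(17802.857/6) = 54.4715
CV = 54.4715 / 506.8571 = 0.10747

0.107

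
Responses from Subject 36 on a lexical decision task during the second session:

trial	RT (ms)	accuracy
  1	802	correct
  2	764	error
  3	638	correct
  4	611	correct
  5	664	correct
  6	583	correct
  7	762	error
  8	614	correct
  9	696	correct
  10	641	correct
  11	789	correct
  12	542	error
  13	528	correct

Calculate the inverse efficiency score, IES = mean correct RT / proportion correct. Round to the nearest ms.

Correct trials (n=10): 802, 638, 611, 664, 583, 614, 696, 641, 789, 528
Mean correct RT = 6566/10 = 656.6000 ms
Proportion correct = 10/13
IES = 656.6000 / (10/13) = 853.580 ms

854 ms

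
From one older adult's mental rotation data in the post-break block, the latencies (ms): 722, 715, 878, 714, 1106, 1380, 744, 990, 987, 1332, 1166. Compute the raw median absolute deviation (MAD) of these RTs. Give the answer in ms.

Sorted: 714, 715, 722, 744, 878, 987, 990, 1106, 1166, 1332, 1380 → median = 987
|x − 987|: 265, 272, 109, 273, 119, 393, 243, 3, 0, 345, 179
Sorted deviations: 0, 3, 109, 119, 179, 243, 265, 272, 273, 345, 393 → MAD = 243

243 ms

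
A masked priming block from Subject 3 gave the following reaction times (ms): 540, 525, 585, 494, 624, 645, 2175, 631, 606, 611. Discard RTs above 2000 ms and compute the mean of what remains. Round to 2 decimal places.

Excluded: 2175
Retained (n=9): Σ = 5261
Mean = 5261/9 = 584.5556

584.56 ms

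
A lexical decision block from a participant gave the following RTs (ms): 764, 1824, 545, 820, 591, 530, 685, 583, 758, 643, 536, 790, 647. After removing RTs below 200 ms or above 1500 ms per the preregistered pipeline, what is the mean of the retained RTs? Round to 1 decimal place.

Excluded: 1824
Retained (n=12): Σ = 7892
Mean = 7892/12 = 657.6667

657.7 ms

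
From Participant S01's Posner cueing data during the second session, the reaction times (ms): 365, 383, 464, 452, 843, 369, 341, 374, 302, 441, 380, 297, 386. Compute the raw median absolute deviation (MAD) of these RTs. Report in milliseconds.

39 ms

Sorted: 297, 302, 341, 365, 369, 374, 380, 383, 386, 441, 452, 464, 843 → median = 380
|x − 380|: 15, 3, 84, 72, 463, 11, 39, 6, 78, 61, 0, 83, 6
Sorted deviations: 0, 3, 6, 6, 11, 15, 39, 61, 72, 78, 83, 84, 463 → MAD = 39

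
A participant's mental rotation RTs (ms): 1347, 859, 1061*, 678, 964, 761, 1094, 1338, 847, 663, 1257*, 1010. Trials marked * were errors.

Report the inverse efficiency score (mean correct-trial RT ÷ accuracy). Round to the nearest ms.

Correct trials (n=10): 1347, 859, 678, 964, 761, 1094, 1338, 847, 663, 1010
Mean correct RT = 9561/10 = 956.1000 ms
Proportion correct = 10/12
IES = 956.1000 / (10/12) = 1147.320 ms

1147 ms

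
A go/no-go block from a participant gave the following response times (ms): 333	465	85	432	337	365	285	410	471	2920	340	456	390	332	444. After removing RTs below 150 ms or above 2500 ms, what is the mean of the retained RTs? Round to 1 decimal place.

389.2 ms

Excluded: 85, 2920
Retained (n=13): Σ = 5060
Mean = 5060/13 = 389.2308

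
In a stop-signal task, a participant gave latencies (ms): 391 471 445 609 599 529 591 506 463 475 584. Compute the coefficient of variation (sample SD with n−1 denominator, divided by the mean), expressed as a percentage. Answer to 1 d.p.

n = 11, Σ = 5663, M = 514.8182
Σ(x−M)² = 53221.636; s = √(53221.636/10) = 72.9532
CV = 72.9532 / 514.8182 = 0.14171 = 14.171%

14.2%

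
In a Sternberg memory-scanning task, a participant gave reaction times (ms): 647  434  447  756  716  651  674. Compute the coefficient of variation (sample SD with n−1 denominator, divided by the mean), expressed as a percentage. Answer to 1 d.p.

20.6%

n = 7, Σ = 4325, M = 617.8571
Σ(x−M)² = 96810.857; s = √(96810.857/6) = 127.0242
CV = 127.0242 / 617.8571 = 0.20559 = 20.559%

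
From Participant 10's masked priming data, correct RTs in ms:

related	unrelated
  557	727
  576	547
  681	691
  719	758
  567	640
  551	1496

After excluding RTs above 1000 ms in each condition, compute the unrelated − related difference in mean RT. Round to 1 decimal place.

64.1 ms

unrelated: exclude 1496
M(related) = 3651/6 = 608.500
M(unrelated) = 3363/5 = 672.600
Difference = 672.600 − 608.500 = 64.100 ms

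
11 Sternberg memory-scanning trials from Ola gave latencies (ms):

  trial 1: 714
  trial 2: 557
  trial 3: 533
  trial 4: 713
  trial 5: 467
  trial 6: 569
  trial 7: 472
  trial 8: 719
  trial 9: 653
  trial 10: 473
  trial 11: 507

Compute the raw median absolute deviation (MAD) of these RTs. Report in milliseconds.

Sorted: 467, 472, 473, 507, 533, 557, 569, 653, 713, 714, 719 → median = 557
|x − 557|: 157, 0, 24, 156, 90, 12, 85, 162, 96, 84, 50
Sorted deviations: 0, 12, 24, 50, 84, 85, 90, 96, 156, 157, 162 → MAD = 85

85 ms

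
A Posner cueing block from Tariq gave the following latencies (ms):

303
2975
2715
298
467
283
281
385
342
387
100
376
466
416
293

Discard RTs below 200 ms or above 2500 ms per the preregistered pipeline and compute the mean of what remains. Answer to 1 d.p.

358.1 ms

Excluded: 100, 2715, 2975
Retained (n=12): Σ = 4297
Mean = 4297/12 = 358.0833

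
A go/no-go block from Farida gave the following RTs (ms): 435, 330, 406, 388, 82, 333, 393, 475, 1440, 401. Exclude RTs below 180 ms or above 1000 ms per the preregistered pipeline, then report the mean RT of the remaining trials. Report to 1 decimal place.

Excluded: 82, 1440
Retained (n=8): Σ = 3161
Mean = 3161/8 = 395.1250

395.1 ms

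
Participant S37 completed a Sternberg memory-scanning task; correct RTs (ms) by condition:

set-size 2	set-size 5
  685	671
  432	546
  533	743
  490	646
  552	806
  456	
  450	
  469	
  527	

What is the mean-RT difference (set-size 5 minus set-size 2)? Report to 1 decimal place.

172.0 ms

M(set-size 2) = 4594/9 = 510.444
M(set-size 5) = 3412/5 = 682.400
Difference = 682.400 − 510.444 = 171.956 ms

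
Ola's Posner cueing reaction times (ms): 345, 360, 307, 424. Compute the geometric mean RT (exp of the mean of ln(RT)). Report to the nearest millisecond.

357 ms

ln(RT): 5.8435, 5.8861, 5.7268, 6.0497
Mean ln(RT) = 23.5062/4 = 5.87656
Geometric mean = exp(5.87656) = 356.58 ms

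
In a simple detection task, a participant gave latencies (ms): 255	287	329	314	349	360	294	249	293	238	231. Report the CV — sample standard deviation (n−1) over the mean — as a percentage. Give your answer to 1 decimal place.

n = 11, Σ = 3199, M = 290.8182
Σ(x−M)² = 19595.636; s = √(19595.636/10) = 44.2670
CV = 44.2670 / 290.8182 = 0.15222 = 15.222%

15.2%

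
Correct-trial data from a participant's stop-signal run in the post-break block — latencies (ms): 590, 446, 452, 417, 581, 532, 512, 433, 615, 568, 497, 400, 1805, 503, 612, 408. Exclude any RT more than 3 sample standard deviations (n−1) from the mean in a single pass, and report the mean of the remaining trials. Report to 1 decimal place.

504.4 ms

n = 16, ΣRT = 9371, M = 585.688
Σ(x−M)² = 1666849.44; s = √(1666849.44/15) = 333.352
Cutoffs: 585.688 ± 3·333.352 → [-414.4, 1585.7]
Outside: 1805 → excluded.
Retained (n=15): Σ = 7566, mean = 7566/15 = 504.400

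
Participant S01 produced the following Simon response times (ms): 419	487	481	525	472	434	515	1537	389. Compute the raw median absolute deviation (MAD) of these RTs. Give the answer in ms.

44 ms

Sorted: 389, 419, 434, 472, 481, 487, 515, 525, 1537 → median = 481
|x − 481|: 62, 6, 0, 44, 9, 47, 34, 1056, 92
Sorted deviations: 0, 6, 9, 34, 44, 47, 62, 92, 1056 → MAD = 44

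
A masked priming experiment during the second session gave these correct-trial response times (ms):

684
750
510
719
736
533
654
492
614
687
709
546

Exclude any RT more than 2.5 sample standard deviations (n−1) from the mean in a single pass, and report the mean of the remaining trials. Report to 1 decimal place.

n = 12, ΣRT = 7634, M = 636.167
Σ(x−M)² = 96247.67; s = √(96247.67/11) = 93.540
Cutoffs: 636.167 ± 2.5·93.540 → [402.3, 870.0]
No RTs fall outside the cutoffs; all 12 retained. Mean = 7634/12 = 636.167

636.2 ms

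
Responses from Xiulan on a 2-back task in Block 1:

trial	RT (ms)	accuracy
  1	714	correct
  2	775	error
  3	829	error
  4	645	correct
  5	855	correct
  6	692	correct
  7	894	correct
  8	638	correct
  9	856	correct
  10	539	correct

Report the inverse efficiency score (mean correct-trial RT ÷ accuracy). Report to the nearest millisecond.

Correct trials (n=8): 714, 645, 855, 692, 894, 638, 856, 539
Mean correct RT = 5833/8 = 729.1250 ms
Proportion correct = 8/10
IES = 729.1250 / (8/10) = 911.406 ms

911 ms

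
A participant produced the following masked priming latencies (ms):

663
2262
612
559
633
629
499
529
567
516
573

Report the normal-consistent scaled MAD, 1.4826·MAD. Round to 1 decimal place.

83.0 ms

Sorted: 499, 516, 529, 559, 567, 573, 612, 629, 633, 663, 2262 → median = 573
|x − 573| sorted: 0, 6, 14, 39, 44, 56, 57, 60, 74, 90, 1689 → MAD = 56
Robust SD ≈ 1.4826 × 56 = 83.026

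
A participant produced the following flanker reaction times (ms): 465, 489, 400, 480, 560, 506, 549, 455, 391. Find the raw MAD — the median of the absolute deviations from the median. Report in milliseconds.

26 ms

Sorted: 391, 400, 455, 465, 480, 489, 506, 549, 560 → median = 480
|x − 480|: 15, 9, 80, 0, 80, 26, 69, 25, 89
Sorted deviations: 0, 9, 15, 25, 26, 69, 80, 80, 89 → MAD = 26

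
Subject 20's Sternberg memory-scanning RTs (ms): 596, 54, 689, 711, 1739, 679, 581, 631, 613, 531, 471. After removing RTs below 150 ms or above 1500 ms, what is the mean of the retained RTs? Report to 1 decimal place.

611.3 ms

Excluded: 54, 1739
Retained (n=9): Σ = 5502
Mean = 5502/9 = 611.3333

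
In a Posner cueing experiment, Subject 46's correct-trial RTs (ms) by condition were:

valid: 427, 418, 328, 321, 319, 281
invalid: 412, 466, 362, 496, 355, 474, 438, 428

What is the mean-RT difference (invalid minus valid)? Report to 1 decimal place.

79.9 ms

M(valid) = 2094/6 = 349.000
M(invalid) = 3431/8 = 428.875
Difference = 428.875 − 349.000 = 79.875 ms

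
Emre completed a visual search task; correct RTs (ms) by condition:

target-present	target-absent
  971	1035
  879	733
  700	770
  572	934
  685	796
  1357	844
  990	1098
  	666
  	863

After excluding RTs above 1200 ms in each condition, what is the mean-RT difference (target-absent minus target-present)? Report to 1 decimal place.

60.4 ms

target-present: exclude 1357
M(target-present) = 4797/6 = 799.500
M(target-absent) = 7739/9 = 859.889
Difference = 859.889 − 799.500 = 60.389 ms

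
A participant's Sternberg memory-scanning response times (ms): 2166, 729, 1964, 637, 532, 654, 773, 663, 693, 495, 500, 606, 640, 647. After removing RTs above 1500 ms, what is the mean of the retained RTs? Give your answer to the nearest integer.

Excluded: 1964, 2166
Retained (n=12): Σ = 7569
Mean = 7569/12 = 630.7500

631 ms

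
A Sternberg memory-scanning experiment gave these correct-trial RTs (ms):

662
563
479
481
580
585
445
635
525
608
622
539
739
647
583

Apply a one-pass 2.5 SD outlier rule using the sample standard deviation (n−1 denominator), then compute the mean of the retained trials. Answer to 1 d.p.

579.5 ms

n = 15, ΣRT = 8693, M = 579.533
Σ(x−M)² = 85319.73; s = √(85319.73/14) = 78.066
Cutoffs: 579.533 ± 2.5·78.066 → [384.4, 774.7]
No RTs fall outside the cutoffs; all 15 retained. Mean = 8693/15 = 579.533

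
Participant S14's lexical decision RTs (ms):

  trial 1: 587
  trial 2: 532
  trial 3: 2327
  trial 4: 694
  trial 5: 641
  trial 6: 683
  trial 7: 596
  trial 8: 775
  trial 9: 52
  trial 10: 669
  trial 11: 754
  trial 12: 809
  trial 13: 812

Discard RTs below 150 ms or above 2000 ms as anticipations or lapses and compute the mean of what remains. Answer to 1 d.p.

Excluded: 52, 2327
Retained (n=11): Σ = 7552
Mean = 7552/11 = 686.5455

686.5 ms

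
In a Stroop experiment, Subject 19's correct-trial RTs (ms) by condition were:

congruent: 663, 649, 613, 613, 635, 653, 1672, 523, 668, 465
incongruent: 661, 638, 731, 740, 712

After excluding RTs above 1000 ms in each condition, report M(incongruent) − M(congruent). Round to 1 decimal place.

congruent: exclude 1672
M(congruent) = 5482/9 = 609.111
M(incongruent) = 3482/5 = 696.400
Difference = 696.400 − 609.111 = 87.289 ms

87.3 ms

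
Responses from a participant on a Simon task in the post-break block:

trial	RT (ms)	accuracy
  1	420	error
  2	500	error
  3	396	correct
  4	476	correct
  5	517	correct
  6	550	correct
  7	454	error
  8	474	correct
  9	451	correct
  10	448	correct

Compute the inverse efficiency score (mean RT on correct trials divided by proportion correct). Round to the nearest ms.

Correct trials (n=7): 396, 476, 517, 550, 474, 451, 448
Mean correct RT = 3312/7 = 473.1429 ms
Proportion correct = 7/10
IES = 473.1429 / (7/10) = 675.918 ms

676 ms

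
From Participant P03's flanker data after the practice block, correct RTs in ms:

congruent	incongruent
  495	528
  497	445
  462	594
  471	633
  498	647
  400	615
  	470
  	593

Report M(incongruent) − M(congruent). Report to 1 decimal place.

95.1 ms

M(congruent) = 2823/6 = 470.500
M(incongruent) = 4525/8 = 565.625
Difference = 565.625 − 470.500 = 95.125 ms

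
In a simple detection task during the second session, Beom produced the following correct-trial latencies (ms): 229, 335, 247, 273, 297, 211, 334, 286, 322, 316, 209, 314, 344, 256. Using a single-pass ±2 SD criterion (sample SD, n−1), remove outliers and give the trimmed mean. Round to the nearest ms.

284 ms

n = 14, ΣRT = 3973, M = 283.786
Σ(x−M)² = 28494.36; s = √(28494.36/13) = 46.817
Cutoffs: 283.786 ± 2·46.817 → [190.2, 377.4]
No RTs fall outside the cutoffs; all 14 retained. Mean = 3973/14 = 283.786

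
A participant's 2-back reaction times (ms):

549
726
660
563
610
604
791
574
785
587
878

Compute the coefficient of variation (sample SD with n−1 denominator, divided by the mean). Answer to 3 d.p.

0.167

n = 11, Σ = 7327, M = 666.0909
Σ(x−M)² = 124348.909; s = √(124348.909/10) = 111.5118
CV = 111.5118 / 666.0909 = 0.16741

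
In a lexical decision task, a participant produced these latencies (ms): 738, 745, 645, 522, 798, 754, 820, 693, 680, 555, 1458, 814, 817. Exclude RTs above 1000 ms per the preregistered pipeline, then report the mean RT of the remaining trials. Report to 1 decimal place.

715.1 ms

Excluded: 1458
Retained (n=12): Σ = 8581
Mean = 8581/12 = 715.0833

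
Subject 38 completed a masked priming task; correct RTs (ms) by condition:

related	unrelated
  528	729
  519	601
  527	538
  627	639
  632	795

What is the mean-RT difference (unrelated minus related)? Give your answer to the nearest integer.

M(related) = 2833/5 = 566.600
M(unrelated) = 3302/5 = 660.400
Difference = 660.400 − 566.600 = 93.800 ms

94 ms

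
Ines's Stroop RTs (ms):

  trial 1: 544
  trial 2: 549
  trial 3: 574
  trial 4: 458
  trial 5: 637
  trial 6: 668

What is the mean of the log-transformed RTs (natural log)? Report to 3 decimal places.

6.341

ln(RT): 6.2989, 6.3081, 6.3526, 6.1269, 6.4568, 6.5043
Σ ln(RT) = 38.0476
Mean = 38.0476/6 = 6.34127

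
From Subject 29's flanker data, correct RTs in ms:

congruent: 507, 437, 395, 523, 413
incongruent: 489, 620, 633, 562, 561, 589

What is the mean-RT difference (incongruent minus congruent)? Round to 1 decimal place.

120.7 ms

M(congruent) = 2275/5 = 455.000
M(incongruent) = 3454/6 = 575.667
Difference = 575.667 − 455.000 = 120.667 ms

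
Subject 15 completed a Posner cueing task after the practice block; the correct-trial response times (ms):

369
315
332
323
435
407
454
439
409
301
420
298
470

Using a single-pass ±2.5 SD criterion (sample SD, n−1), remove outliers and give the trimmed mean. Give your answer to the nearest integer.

382 ms

n = 13, ΣRT = 4972, M = 382.462
Σ(x−M)² = 46037.23; s = √(46037.23/12) = 61.939
Cutoffs: 382.462 ± 2.5·61.939 → [227.6, 537.3]
No RTs fall outside the cutoffs; all 13 retained. Mean = 4972/13 = 382.462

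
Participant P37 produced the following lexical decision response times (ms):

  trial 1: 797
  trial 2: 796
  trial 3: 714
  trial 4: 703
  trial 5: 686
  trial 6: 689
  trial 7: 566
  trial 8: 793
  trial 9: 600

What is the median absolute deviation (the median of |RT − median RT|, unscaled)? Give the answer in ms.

Sorted: 566, 600, 686, 689, 703, 714, 793, 796, 797 → median = 703
|x − 703|: 94, 93, 11, 0, 17, 14, 137, 90, 103
Sorted deviations: 0, 11, 14, 17, 90, 93, 94, 103, 137 → MAD = 90

90 ms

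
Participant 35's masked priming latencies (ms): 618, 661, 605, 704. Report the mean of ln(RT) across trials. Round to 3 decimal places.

6.471

ln(RT): 6.4265, 6.4938, 6.4052, 6.5568
Σ ln(RT) = 25.8822
Mean = 25.8822/4 = 6.47056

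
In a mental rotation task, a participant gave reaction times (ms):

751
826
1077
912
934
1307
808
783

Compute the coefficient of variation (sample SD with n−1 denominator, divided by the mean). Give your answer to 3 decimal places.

0.202

n = 8, Σ = 7398, M = 924.7500
Σ(x−M)² = 243207.500; s = √(243207.500/7) = 186.3972
CV = 186.3972 / 924.7500 = 0.20156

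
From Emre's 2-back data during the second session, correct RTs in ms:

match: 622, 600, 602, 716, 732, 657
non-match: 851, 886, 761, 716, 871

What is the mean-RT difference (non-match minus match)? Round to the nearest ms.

162 ms

M(match) = 3929/6 = 654.833
M(non-match) = 4085/5 = 817.000
Difference = 817.000 − 654.833 = 162.167 ms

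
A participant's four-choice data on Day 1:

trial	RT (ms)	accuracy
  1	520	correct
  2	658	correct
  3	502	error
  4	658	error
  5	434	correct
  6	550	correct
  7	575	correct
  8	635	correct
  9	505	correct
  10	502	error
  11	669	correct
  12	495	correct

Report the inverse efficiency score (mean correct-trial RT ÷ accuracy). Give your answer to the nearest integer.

747 ms

Correct trials (n=9): 520, 658, 434, 550, 575, 635, 505, 669, 495
Mean correct RT = 5041/9 = 560.1111 ms
Proportion correct = 9/12
IES = 560.1111 / (9/12) = 746.815 ms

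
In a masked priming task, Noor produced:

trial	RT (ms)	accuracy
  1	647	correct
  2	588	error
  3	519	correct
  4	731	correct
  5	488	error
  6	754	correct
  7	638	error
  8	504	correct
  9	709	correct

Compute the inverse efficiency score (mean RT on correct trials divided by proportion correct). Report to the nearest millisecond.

Correct trials (n=6): 647, 519, 731, 754, 504, 709
Mean correct RT = 3864/6 = 644.0000 ms
Proportion correct = 6/9
IES = 644.0000 / (6/9) = 966.000 ms

966 ms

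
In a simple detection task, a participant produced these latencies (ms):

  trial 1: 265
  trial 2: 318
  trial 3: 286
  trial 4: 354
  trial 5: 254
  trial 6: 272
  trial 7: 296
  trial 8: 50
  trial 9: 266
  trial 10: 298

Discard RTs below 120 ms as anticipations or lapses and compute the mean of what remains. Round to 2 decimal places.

289.89 ms

Excluded: 50
Retained (n=9): Σ = 2609
Mean = 2609/9 = 289.8889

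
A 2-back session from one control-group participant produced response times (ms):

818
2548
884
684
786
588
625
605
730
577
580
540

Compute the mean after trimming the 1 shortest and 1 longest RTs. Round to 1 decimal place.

Sorted: 540, 577, 580, 588, 605, 625, 684, 730, 786, 818, 884, 2548
Drop lowest 1 (540) and highest 1 (2548)
Remaining (n=10): Σ = 6877, mean = 6877/10 = 687.700

687.7 ms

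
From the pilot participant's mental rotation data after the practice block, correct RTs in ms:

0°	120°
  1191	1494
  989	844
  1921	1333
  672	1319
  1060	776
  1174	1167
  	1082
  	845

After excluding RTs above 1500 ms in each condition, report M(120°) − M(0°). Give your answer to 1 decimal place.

0°: exclude 1921
M(0°) = 5086/5 = 1017.200
M(120°) = 8860/8 = 1107.500
Difference = 1107.500 − 1017.200 = 90.300 ms

90.3 ms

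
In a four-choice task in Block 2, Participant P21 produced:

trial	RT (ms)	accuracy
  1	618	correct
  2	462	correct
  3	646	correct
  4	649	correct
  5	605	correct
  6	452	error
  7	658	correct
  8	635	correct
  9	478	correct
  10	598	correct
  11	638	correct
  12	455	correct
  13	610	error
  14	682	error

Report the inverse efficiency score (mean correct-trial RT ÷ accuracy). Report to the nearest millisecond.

Correct trials (n=11): 618, 462, 646, 649, 605, 658, 635, 478, 598, 638, 455
Mean correct RT = 6442/11 = 585.6364 ms
Proportion correct = 11/14
IES = 585.6364 / (11/14) = 745.355 ms

745 ms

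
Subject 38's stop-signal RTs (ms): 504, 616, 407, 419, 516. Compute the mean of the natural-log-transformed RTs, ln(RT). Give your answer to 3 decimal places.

6.188

ln(RT): 6.2226, 6.4232, 6.0088, 6.0379, 6.2461
Σ ln(RT) = 30.9386
Mean = 30.9386/5 = 6.18772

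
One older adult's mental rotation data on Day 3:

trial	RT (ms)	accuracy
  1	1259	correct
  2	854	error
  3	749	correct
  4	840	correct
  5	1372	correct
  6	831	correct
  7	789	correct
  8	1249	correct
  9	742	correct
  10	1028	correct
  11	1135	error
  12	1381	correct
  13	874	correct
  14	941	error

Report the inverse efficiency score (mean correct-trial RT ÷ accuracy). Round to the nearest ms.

Correct trials (n=11): 1259, 749, 840, 1372, 831, 789, 1249, 742, 1028, 1381, 874
Mean correct RT = 11114/11 = 1010.3636 ms
Proportion correct = 11/14
IES = 1010.3636 / (11/14) = 1285.917 ms

1286 ms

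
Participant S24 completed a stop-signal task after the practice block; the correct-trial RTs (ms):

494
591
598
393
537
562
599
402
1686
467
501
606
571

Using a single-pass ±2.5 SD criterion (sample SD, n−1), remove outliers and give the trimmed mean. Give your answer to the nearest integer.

n = 13, ΣRT = 8007, M = 615.923
Σ(x−M)² = 1303254.92; s = √(1303254.92/12) = 329.552
Cutoffs: 615.923 ± 2.5·329.552 → [-208.0, 1439.8]
Outside: 1686 → excluded.
Retained (n=12): Σ = 6321, mean = 6321/12 = 526.750

527 ms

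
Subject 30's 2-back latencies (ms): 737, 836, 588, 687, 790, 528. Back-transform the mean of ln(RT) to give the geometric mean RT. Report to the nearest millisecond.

686 ms

ln(RT): 6.6026, 6.7286, 6.3767, 6.5323, 6.6720, 6.2691
Mean ln(RT) = 39.1814/6 = 6.53023
Geometric mean = exp(6.53023) = 685.56 ms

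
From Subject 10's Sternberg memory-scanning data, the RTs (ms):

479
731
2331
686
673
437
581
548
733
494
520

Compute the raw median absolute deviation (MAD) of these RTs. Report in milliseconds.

Sorted: 437, 479, 494, 520, 548, 581, 673, 686, 731, 733, 2331 → median = 581
|x − 581|: 102, 150, 1750, 105, 92, 144, 0, 33, 152, 87, 61
Sorted deviations: 0, 33, 61, 87, 92, 102, 105, 144, 150, 152, 1750 → MAD = 102

102 ms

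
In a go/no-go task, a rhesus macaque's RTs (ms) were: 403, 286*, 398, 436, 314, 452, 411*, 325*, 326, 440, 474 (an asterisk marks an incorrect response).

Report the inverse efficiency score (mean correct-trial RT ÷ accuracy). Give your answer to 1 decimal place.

557.4 ms

Correct trials (n=8): 403, 398, 436, 314, 452, 326, 440, 474
Mean correct RT = 3243/8 = 405.3750 ms
Proportion correct = 8/11
IES = 405.3750 / (8/11) = 557.391 ms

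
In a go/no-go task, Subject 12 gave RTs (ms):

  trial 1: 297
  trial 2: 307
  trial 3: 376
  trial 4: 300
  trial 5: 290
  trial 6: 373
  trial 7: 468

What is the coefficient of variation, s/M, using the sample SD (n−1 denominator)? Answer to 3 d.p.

n = 7, Σ = 2411, M = 344.4286
Σ(x−M)² = 25669.714; s = √(25669.714/6) = 65.4086
CV = 65.4086 / 344.4286 = 0.18990

0.190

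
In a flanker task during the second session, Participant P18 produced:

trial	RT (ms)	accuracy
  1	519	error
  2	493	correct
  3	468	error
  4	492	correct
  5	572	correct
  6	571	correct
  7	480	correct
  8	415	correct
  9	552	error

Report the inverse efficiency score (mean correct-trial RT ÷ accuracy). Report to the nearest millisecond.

756 ms

Correct trials (n=6): 493, 492, 572, 571, 480, 415
Mean correct RT = 3023/6 = 503.8333 ms
Proportion correct = 6/9
IES = 503.8333 / (6/9) = 755.750 ms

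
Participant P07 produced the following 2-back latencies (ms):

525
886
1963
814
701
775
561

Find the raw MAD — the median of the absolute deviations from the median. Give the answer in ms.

Sorted: 525, 561, 701, 775, 814, 886, 1963 → median = 775
|x − 775|: 250, 111, 1188, 39, 74, 0, 214
Sorted deviations: 0, 39, 74, 111, 214, 250, 1188 → MAD = 111

111 ms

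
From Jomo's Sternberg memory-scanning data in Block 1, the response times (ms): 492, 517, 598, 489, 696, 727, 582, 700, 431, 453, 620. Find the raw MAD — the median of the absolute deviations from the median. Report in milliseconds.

93 ms

Sorted: 431, 453, 489, 492, 517, 582, 598, 620, 696, 700, 727 → median = 582
|x − 582|: 90, 65, 16, 93, 114, 145, 0, 118, 151, 129, 38
Sorted deviations: 0, 16, 38, 65, 90, 93, 114, 118, 129, 145, 151 → MAD = 93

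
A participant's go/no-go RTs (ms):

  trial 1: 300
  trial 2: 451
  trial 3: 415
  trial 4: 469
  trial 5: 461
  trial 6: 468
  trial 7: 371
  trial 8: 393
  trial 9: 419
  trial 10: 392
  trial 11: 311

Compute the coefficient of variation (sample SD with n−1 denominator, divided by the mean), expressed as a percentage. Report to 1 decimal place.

14.6%

n = 11, Σ = 4450, M = 404.5455
Σ(x−M)² = 34940.727; s = √(34940.727/10) = 59.1107
CV = 59.1107 / 404.5455 = 0.14612 = 14.612%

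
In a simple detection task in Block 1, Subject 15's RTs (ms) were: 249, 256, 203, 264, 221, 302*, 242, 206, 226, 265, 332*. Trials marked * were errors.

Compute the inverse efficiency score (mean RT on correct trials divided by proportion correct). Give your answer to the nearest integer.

290 ms

Correct trials (n=9): 249, 256, 203, 264, 221, 242, 206, 226, 265
Mean correct RT = 2132/9 = 236.8889 ms
Proportion correct = 9/11
IES = 236.8889 / (9/11) = 289.531 ms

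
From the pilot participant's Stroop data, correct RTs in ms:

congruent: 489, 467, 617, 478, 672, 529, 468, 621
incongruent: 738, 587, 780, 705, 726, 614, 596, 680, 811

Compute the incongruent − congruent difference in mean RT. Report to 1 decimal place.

150.4 ms

M(congruent) = 4341/8 = 542.625
M(incongruent) = 6237/9 = 693.000
Difference = 693.000 − 542.625 = 150.375 ms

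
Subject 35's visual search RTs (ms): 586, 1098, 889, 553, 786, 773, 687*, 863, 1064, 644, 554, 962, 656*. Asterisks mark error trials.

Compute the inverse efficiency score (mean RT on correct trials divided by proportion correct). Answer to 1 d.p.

Correct trials (n=11): 586, 1098, 889, 553, 786, 773, 863, 1064, 644, 554, 962
Mean correct RT = 8772/11 = 797.4545 ms
Proportion correct = 11/13
IES = 797.4545 / (11/13) = 942.446 ms

942.4 ms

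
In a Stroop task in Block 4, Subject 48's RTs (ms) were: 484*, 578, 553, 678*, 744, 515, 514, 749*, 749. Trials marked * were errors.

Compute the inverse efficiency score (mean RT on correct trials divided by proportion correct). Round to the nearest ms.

913 ms

Correct trials (n=6): 578, 553, 744, 515, 514, 749
Mean correct RT = 3653/6 = 608.8333 ms
Proportion correct = 6/9
IES = 608.8333 / (6/9) = 913.250 ms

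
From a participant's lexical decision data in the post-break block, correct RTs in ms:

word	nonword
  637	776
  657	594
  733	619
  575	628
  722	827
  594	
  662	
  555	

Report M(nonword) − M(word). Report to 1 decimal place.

46.9 ms

M(word) = 5135/8 = 641.875
M(nonword) = 3444/5 = 688.800
Difference = 688.800 − 641.875 = 46.925 ms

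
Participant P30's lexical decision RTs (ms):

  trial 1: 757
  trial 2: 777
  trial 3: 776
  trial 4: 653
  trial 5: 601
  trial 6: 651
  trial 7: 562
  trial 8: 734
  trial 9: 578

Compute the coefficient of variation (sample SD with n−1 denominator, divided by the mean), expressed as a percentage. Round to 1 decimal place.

12.7%

n = 9, Σ = 6089, M = 676.5556
Σ(x−M)² = 59502.222; s = √(59502.222/8) = 86.2426
CV = 86.2426 / 676.5556 = 0.12747 = 12.747%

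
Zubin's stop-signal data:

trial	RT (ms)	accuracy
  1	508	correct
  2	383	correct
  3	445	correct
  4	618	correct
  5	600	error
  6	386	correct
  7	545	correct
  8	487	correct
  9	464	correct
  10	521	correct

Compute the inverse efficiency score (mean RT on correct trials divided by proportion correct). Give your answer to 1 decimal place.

Correct trials (n=9): 508, 383, 445, 618, 386, 545, 487, 464, 521
Mean correct RT = 4357/9 = 484.1111 ms
Proportion correct = 9/10
IES = 484.1111 / (9/10) = 537.901 ms

537.9 ms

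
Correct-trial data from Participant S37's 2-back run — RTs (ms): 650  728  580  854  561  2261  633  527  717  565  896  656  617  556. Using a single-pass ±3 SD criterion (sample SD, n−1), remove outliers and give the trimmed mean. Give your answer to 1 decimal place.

n = 14, ΣRT = 10801, M = 771.500
Σ(x−M)² = 2546779.50; s = √(2546779.50/13) = 442.613
Cutoffs: 771.500 ± 3·442.613 → [-556.3, 2099.3]
Outside: 2261 → excluded.
Retained (n=13): Σ = 8540, mean = 8540/13 = 656.923

656.9 ms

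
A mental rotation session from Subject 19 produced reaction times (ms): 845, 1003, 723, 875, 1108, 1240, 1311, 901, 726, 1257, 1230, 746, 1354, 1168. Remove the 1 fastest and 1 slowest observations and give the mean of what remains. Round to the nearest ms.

Sorted: 723, 726, 746, 845, 875, 901, 1003, 1108, 1168, 1230, 1240, 1257, 1311, 1354
Drop lowest 1 (723) and highest 1 (1354)
Remaining (n=12): Σ = 12410, mean = 12410/12 = 1034.167

1034 ms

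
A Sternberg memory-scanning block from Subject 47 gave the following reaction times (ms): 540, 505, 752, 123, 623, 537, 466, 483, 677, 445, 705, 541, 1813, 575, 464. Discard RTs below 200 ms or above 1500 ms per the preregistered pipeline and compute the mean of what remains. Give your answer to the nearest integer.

563 ms

Excluded: 123, 1813
Retained (n=13): Σ = 7313
Mean = 7313/13 = 562.5385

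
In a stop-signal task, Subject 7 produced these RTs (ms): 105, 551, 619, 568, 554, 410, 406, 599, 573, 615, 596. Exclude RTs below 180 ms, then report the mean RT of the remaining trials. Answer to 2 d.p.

Excluded: 105
Retained (n=10): Σ = 5491
Mean = 5491/10 = 549.1000

549.10 ms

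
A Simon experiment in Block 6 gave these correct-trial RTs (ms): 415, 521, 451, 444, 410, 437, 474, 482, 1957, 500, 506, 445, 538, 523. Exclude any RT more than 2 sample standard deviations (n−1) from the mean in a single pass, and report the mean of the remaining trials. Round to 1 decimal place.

n = 14, ΣRT = 8103, M = 578.786
Σ(x−M)² = 2067254.36; s = √(2067254.36/13) = 398.773
Cutoffs: 578.786 ± 2·398.773 → [-218.8, 1376.3]
Outside: 1957 → excluded.
Retained (n=13): Σ = 6146, mean = 6146/13 = 472.769

472.8 ms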